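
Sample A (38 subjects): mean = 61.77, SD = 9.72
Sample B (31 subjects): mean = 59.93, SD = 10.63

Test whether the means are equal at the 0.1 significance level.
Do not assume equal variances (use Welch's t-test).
Welch's two-sample t-test:
H₀: μ₁ = μ₂
H₁: μ₁ ≠ μ₂
s₁²/n₁ = 9.72²/38 = 2.4863,  s₂²/n₂ = 10.63²/31 = 3.6451
SE = √(s₁²/n₁ + s₂²/n₂) = √(2.4863 + 3.6451) = 2.4762
df (Welch-Satterthwaite) = (s₁²/n₁ + s₂²/n₂)² / [(s₁²/n₁)²/(n₁-1) + (s₂²/n₂)²/(n₂-1)] ≈ 61.63
t = (x̄₁ - x̄₂) / SE = (61.77 - 59.93) / 2.4762 = 1.84 / 2.4762 = 0.743
p-value = 0.4603

Since p-value > α = 0.1, we fail to reject H₀.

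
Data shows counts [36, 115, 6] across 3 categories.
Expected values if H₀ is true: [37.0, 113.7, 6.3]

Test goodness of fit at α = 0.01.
Chi-square goodness of fit test:
H₀: observed counts match expected distribution
H₁: observed counts differ from expected distribution
df = k - 1 = 2
χ² = Σ(O - E)²/E
   = (36 - 37.0)²/37.0 + (115 - 113.7)²/113.7 + (6 - 6.3)²/6.3
   = 0.027 + 0.015 + 0.014
   = 0.06
p-value = 0.9723

Since p-value > α = 0.01, we fail to reject H₀.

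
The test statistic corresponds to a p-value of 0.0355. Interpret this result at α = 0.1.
Since p = 0.0355 < α = 0.1, reject H₀.
There is sufficient evidence to reject the null hypothesis; the result is statistically significant at the 0.1 level.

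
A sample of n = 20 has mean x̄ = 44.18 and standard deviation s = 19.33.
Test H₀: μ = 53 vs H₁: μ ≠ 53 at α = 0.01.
One-sample t-test:
H₀: μ = 53
H₁: μ ≠ 53
df = n - 1 = 19
t = (x̄ - μ₀) / (s/√n) = (44.18 - 53) / (19.33/√20) = -2.041
p-value = 0.0554

Since p-value > α = 0.01, we fail to reject H₀.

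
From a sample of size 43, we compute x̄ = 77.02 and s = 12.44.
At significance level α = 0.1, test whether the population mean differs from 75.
One-sample t-test:
H₀: μ = 75
H₁: μ ≠ 75
df = n - 1 = 42
t = (x̄ - μ₀) / (s/√n) = (77.02 - 75) / (12.44/√43) = 1.065
p-value = 0.2931

Since p-value > α = 0.1, we fail to reject H₀.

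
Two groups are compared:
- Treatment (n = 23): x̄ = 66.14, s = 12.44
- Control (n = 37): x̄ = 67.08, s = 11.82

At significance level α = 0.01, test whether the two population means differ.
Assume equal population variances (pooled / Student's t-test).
Student's two-sample t-test (equal variances):
H₀: μ₁ = μ₂
H₁: μ₁ ≠ μ₂
df = n₁ + n₂ - 2 = 58
Pooled variance s_p² = [(n₁-1)s₁² + (n₂-1)s₂²] / (n₁ + n₂ - 2) = [(22)(12.44²) + (36)(11.82²)] / 58 = 145.4177
SE = √(s_p²(1/n₁ + 1/n₂)) = √(145.4177 × (1/23 + 1/37)) = 3.2020
t = (x̄₁ - x̄₂) / SE = (66.14 - 67.08) / 3.2020 = -0.94 / 3.2020 = -0.294
p-value = 0.7701

Since p-value > α = 0.01, we fail to reject H₀.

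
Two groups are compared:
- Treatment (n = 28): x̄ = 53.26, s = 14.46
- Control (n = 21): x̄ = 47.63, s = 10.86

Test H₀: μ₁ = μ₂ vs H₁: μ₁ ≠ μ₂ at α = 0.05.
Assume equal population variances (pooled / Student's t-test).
Student's two-sample t-test (equal variances):
H₀: μ₁ = μ₂
H₁: μ₁ ≠ μ₂
df = n₁ + n₂ - 2 = 47
Pooled variance s_p² = [(n₁-1)s₁² + (n₂-1)s₂²] / (n₁ + n₂ - 2) = [(27)(14.46²) + (20)(10.86²)] / 47 = 170.3035
SE = √(s_p²(1/n₁ + 1/n₂)) = √(170.3035 × (1/28 + 1/21)) = 3.7672
t = (x̄₁ - x̄₂) / SE = (53.26 - 47.63) / 3.7672 = 5.63 / 3.7672 = 1.494
p-value = 0.1417

Since p-value > α = 0.05, we fail to reject H₀.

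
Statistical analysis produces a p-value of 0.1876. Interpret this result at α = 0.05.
Since p = 0.1876 > α = 0.05, fail to reject H₀.
There is insufficient evidence to reject the null hypothesis; the result is not statistically significant at the 0.05 level.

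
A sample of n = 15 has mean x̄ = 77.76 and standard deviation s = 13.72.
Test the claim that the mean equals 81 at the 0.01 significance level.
One-sample t-test:
H₀: μ = 81
H₁: μ ≠ 81
df = n - 1 = 14
t = (x̄ - μ₀) / (s/√n) = (77.76 - 81) / (13.72/√15) = -0.915
p-value = 0.3759

Since p-value > α = 0.01, we fail to reject H₀.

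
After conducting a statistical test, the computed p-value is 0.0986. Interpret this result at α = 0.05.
Since p = 0.0986 > α = 0.05, fail to reject H₀.
There is insufficient evidence to reject the null hypothesis; the result is not statistically significant at the 0.05 level.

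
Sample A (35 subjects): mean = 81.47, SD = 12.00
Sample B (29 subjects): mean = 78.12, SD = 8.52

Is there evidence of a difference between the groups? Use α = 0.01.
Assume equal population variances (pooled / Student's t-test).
Student's two-sample t-test (equal variances):
H₀: μ₁ = μ₂
H₁: μ₁ ≠ μ₂
df = n₁ + n₂ - 2 = 62
Pooled variance s_p² = [(n₁-1)s₁² + (n₂-1)s₂²] / (n₁ + n₂ - 2) = [(34)(12.00²) + (28)(8.52²)] / 62 = 111.7505
SE = √(s_p²(1/n₁ + 1/n₂)) = √(111.7505 × (1/35 + 1/29)) = 2.6545
t = (x̄₁ - x̄₂) / SE = (81.47 - 78.12) / 2.6545 = 3.35 / 2.6545 = 1.262
p-value = 0.2117

Since p-value > α = 0.01, we fail to reject H₀.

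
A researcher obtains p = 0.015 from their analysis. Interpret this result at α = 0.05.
Since p = 0.015 < α = 0.05, reject H₀.
There is sufficient evidence to reject the null hypothesis; the result is statistically significant at the 0.05 level.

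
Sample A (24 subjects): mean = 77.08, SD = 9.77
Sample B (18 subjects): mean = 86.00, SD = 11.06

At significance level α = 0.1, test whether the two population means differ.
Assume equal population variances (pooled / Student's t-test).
Student's two-sample t-test (equal variances):
H₀: μ₁ = μ₂
H₁: μ₁ ≠ μ₂
df = n₁ + n₂ - 2 = 40
Pooled variance s_p² = [(n₁-1)s₁² + (n₂-1)s₂²] / (n₁ + n₂ - 2) = [(23)(9.77²) + (17)(11.06²)] / 40 = 106.8729
SE = √(s_p²(1/n₁ + 1/n₂)) = √(106.8729 × (1/24 + 1/18)) = 3.2234
t = (x̄₁ - x̄₂) / SE = (77.08 - 86.00) / 3.2234 = -8.92 / 3.2234 = -2.767
p-value = 0.0085

Since p-value < α = 0.1, we reject H₀.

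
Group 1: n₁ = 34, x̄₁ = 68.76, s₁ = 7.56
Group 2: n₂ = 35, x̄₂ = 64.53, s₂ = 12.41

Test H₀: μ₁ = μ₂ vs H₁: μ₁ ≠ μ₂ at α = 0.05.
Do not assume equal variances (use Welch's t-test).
Welch's two-sample t-test:
H₀: μ₁ = μ₂
H₁: μ₁ ≠ μ₂
s₁²/n₁ = 7.56²/34 = 1.6810,  s₂²/n₂ = 12.41²/35 = 4.4002
SE = √(s₁²/n₁ + s₂²/n₂) = √(1.6810 + 4.4002) = 2.4660
df (Welch-Satterthwaite) = (s₁²/n₁ + s₂²/n₂)² / [(s₁²/n₁)²/(n₁-1) + (s₂²/n₂)²/(n₂-1)] ≈ 56.45
t = (x̄₁ - x̄₂) / SE = (68.76 - 64.53) / 2.4660 = 4.23 / 2.4660 = 1.715
p-value = 0.0918

Since p-value > α = 0.05, we fail to reject H₀.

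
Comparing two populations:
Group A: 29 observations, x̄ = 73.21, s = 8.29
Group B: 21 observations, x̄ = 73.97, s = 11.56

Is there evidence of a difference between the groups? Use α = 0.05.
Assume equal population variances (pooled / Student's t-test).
Student's two-sample t-test (equal variances):
H₀: μ₁ = μ₂
H₁: μ₁ ≠ μ₂
df = n₁ + n₂ - 2 = 48
Pooled variance s_p² = [(n₁-1)s₁² + (n₂-1)s₂²] / (n₁ + n₂ - 2) = [(28)(8.29²) + (20)(11.56²)] / 48 = 95.7697
SE = √(s_p²(1/n₁ + 1/n₂)) = √(95.7697 × (1/29 + 1/21)) = 2.8041
t = (x̄₁ - x̄₂) / SE = (73.21 - 73.97) / 2.8041 = -0.76 / 2.8041 = -0.271
p-value = 0.7875

Since p-value > α = 0.05, we fail to reject H₀.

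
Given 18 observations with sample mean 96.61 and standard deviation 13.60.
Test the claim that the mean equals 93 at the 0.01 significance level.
One-sample t-test:
H₀: μ = 93
H₁: μ ≠ 93
df = n - 1 = 17
t = (x̄ - μ₀) / (s/√n) = (96.61 - 93) / (13.60/√18) = 1.126
p-value = 0.2757

Since p-value > α = 0.01, we fail to reject H₀.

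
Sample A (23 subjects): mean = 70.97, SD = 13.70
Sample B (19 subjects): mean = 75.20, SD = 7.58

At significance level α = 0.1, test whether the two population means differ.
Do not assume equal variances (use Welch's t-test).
Welch's two-sample t-test:
H₀: μ₁ = μ₂
H₁: μ₁ ≠ μ₂
s₁²/n₁ = 13.70²/23 = 8.1604,  s₂²/n₂ = 7.58²/19 = 3.0240
SE = √(s₁²/n₁ + s₂²/n₂) = √(8.1604 + 3.0240) = 3.3443
df (Welch-Satterthwaite) = (s₁²/n₁ + s₂²/n₂)² / [(s₁²/n₁)²/(n₁-1) + (s₂²/n₂)²/(n₂-1)] ≈ 35.39
t = (x̄₁ - x̄₂) / SE = (70.97 - 75.20) / 3.3443 = -4.23 / 3.3443 = -1.265
p-value = 0.2142

Since p-value > α = 0.1, we fail to reject H₀.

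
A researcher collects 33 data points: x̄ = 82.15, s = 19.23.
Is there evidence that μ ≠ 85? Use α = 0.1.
One-sample t-test:
H₀: μ = 85
H₁: μ ≠ 85
df = n - 1 = 32
t = (x̄ - μ₀) / (s/√n) = (82.15 - 85) / (19.23/√33) = -0.851
p-value = 0.4009

Since p-value > α = 0.1, we fail to reject H₀.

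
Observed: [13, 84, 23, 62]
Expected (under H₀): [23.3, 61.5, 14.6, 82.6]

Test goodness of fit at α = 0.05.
Chi-square goodness of fit test:
H₀: observed counts match expected distribution
H₁: observed counts differ from expected distribution
df = k - 1 = 3
χ² = Σ(O - E)²/E
   = (13 - 23.3)²/23.3 + (84 - 61.5)²/61.5 + (23 - 14.6)²/14.6 + (62 - 82.6)²/82.6
   = 4.553 + 8.232 + 4.833 + 5.138
   = 22.76
p-value < 0.0001

Since p-value < α = 0.05, we reject H₀.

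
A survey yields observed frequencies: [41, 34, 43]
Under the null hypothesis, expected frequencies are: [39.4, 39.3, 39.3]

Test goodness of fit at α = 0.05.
Chi-square goodness of fit test:
H₀: observed counts match expected distribution
H₁: observed counts differ from expected distribution
df = k - 1 = 2
χ² = Σ(O - E)²/E
   = (41 - 39.4)²/39.4 + (34 - 39.3)²/39.3 + (43 - 39.3)²/39.3
   = 0.065 + 0.715 + 0.348
   = 1.13
p-value = 0.5689

Since p-value > α = 0.05, we fail to reject H₀.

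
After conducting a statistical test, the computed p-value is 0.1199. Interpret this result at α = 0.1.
Since p = 0.1199 > α = 0.1, fail to reject H₀.
There is insufficient evidence to reject the null hypothesis; the result is not statistically significant at the 0.1 level.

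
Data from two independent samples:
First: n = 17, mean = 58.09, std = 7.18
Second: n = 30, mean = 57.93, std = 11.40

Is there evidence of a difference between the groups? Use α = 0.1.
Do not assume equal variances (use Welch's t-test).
Welch's two-sample t-test:
H₀: μ₁ = μ₂
H₁: μ₁ ≠ μ₂
s₁²/n₁ = 7.18²/17 = 3.0325,  s₂²/n₂ = 11.40²/30 = 4.3320
SE = √(s₁²/n₁ + s₂²/n₂) = √(3.0325 + 4.3320) = 2.7138
df (Welch-Satterthwaite) = (s₁²/n₁ + s₂²/n₂)² / [(s₁²/n₁)²/(n₁-1) + (s₂²/n₂)²/(n₂-1)] ≈ 44.39
t = (x̄₁ - x̄₂) / SE = (58.09 - 57.93) / 2.7138 = 0.16 / 2.7138 = 0.059
p-value = 0.9532

Since p-value > α = 0.1, we fail to reject H₀.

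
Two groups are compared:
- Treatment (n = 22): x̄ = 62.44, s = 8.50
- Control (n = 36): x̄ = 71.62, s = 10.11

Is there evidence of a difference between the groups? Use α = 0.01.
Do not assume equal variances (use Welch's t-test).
Welch's two-sample t-test:
H₀: μ₁ = μ₂
H₁: μ₁ ≠ μ₂
s₁²/n₁ = 8.50²/22 = 3.2841,  s₂²/n₂ = 10.11²/36 = 2.8392
SE = √(s₁²/n₁ + s₂²/n₂) = √(3.2841 + 2.8392) = 2.4745
df (Welch-Satterthwaite) = (s₁²/n₁ + s₂²/n₂)² / [(s₁²/n₁)²/(n₁-1) + (s₂²/n₂)²/(n₂-1)] ≈ 50.40
t = (x̄₁ - x̄₂) / SE = (62.44 - 71.62) / 2.4745 = -9.18 / 2.4745 = -3.710
p-value = 0.0005

Since p-value < α = 0.01, we reject H₀.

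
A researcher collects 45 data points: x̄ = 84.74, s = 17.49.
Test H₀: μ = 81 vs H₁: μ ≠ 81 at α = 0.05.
One-sample t-test:
H₀: μ = 81
H₁: μ ≠ 81
df = n - 1 = 44
t = (x̄ - μ₀) / (s/√n) = (84.74 - 81) / (17.49/√45) = 1.434
p-value = 0.1585

Since p-value > α = 0.05, we fail to reject H₀.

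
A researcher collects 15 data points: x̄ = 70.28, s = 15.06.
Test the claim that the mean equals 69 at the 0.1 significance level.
One-sample t-test:
H₀: μ = 69
H₁: μ ≠ 69
df = n - 1 = 14
t = (x̄ - μ₀) / (s/√n) = (70.28 - 69) / (15.06/√15) = 0.329
p-value = 0.7469

Since p-value > α = 0.1, we fail to reject H₀.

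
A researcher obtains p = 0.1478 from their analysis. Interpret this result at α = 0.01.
Since p = 0.1478 > α = 0.01, fail to reject H₀.
There is insufficient evidence to reject the null hypothesis; the result is not statistically significant at the 0.01 level.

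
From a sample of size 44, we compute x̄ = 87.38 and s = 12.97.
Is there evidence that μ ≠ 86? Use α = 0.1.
One-sample t-test:
H₀: μ = 86
H₁: μ ≠ 86
df = n - 1 = 43
t = (x̄ - μ₀) / (s/√n) = (87.38 - 86) / (12.97/√44) = 0.706
p-value = 0.4841

Since p-value > α = 0.1, we fail to reject H₀.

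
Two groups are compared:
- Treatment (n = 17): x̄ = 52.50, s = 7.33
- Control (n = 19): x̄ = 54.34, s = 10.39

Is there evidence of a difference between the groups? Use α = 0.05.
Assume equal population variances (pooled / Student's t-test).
Student's two-sample t-test (equal variances):
H₀: μ₁ = μ₂
H₁: μ₁ ≠ μ₂
df = n₁ + n₂ - 2 = 34
Pooled variance s_p² = [(n₁-1)s₁² + (n₂-1)s₂²] / (n₁ + n₂ - 2) = [(16)(7.33²) + (18)(10.39²)] / 34 = 82.4353
SE = √(s_p²(1/n₁ + 1/n₂)) = √(82.4353 × (1/17 + 1/19)) = 3.0311
t = (x̄₁ - x̄₂) / SE = (52.50 - 54.34) / 3.0311 = -1.84 / 3.0311 = -0.607
p-value = 0.5479

Since p-value > α = 0.05, we fail to reject H₀.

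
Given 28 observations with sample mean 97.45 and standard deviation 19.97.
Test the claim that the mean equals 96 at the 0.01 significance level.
One-sample t-test:
H₀: μ = 96
H₁: μ ≠ 96
df = n - 1 = 27
t = (x̄ - μ₀) / (s/√n) = (97.45 - 96) / (19.97/√28) = 0.384
p-value = 0.7038

Since p-value > α = 0.01, we fail to reject H₀.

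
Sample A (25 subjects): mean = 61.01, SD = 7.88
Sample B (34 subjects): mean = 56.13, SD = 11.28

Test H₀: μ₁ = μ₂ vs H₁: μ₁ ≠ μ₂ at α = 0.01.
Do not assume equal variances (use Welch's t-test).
Welch's two-sample t-test:
H₀: μ₁ = μ₂
H₁: μ₁ ≠ μ₂
s₁²/n₁ = 7.88²/25 = 2.4838,  s₂²/n₂ = 11.28²/34 = 3.7423
SE = √(s₁²/n₁ + s₂²/n₂) = √(2.4838 + 3.7423) = 2.4952
df (Welch-Satterthwaite) = (s₁²/n₁ + s₂²/n₂)² / [(s₁²/n₁)²/(n₁-1) + (s₂²/n₂)²/(n₂-1)] ≈ 56.89
t = (x̄₁ - x̄₂) / SE = (61.01 - 56.13) / 2.4952 = 4.88 / 2.4952 = 1.956
p-value = 0.0554

Since p-value > α = 0.01, we fail to reject H₀.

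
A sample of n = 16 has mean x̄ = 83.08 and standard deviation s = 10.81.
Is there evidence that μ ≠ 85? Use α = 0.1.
One-sample t-test:
H₀: μ = 85
H₁: μ ≠ 85
df = n - 1 = 15
t = (x̄ - μ₀) / (s/√n) = (83.08 - 85) / (10.81/√16) = -0.710
p-value = 0.4883

Since p-value > α = 0.1, we fail to reject H₀.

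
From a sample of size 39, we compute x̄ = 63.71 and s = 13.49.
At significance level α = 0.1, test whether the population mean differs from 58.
One-sample t-test:
H₀: μ = 58
H₁: μ ≠ 58
df = n - 1 = 38
t = (x̄ - μ₀) / (s/√n) = (63.71 - 58) / (13.49/√39) = 2.643
p-value = 0.0119

Since p-value < α = 0.1, we reject H₀.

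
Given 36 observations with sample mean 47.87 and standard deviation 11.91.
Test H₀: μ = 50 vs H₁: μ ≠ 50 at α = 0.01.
One-sample t-test:
H₀: μ = 50
H₁: μ ≠ 50
df = n - 1 = 35
t = (x̄ - μ₀) / (s/√n) = (47.87 - 50) / (11.91/√36) = -1.073
p-value = 0.2906

Since p-value > α = 0.01, we fail to reject H₀.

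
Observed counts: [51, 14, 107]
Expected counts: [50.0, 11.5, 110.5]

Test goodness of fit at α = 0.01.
Chi-square goodness of fit test:
H₀: observed counts match expected distribution
H₁: observed counts differ from expected distribution
df = k - 1 = 2
χ² = Σ(O - E)²/E
   = (51 - 50.0)²/50.0 + (14 - 11.5)²/11.5 + (107 - 110.5)²/110.5
   = 0.020 + 0.543 + 0.111
   = 0.67
p-value = 0.7138

Since p-value > α = 0.01, we fail to reject H₀.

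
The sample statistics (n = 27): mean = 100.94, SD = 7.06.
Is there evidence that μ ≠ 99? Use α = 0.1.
One-sample t-test:
H₀: μ = 99
H₁: μ ≠ 99
df = n - 1 = 26
t = (x̄ - μ₀) / (s/√n) = (100.94 - 99) / (7.06/√27) = 1.428
p-value = 0.1652

Since p-value > α = 0.1, we fail to reject H₀.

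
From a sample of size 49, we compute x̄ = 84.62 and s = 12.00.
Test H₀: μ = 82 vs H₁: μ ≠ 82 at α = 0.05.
One-sample t-test:
H₀: μ = 82
H₁: μ ≠ 82
df = n - 1 = 48
t = (x̄ - μ₀) / (s/√n) = (84.62 - 82) / (12.00/√49) = 1.528
p-value = 0.1330

Since p-value > α = 0.05, we fail to reject H₀.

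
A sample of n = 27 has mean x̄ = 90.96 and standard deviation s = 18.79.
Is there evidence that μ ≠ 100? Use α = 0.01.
One-sample t-test:
H₀: μ = 100
H₁: μ ≠ 100
df = n - 1 = 26
t = (x̄ - μ₀) / (s/√n) = (90.96 - 100) / (18.79/√27) = -2.500
p-value = 0.0191

Since p-value > α = 0.01, we fail to reject H₀.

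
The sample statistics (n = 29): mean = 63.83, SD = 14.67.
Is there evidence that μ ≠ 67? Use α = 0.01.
One-sample t-test:
H₀: μ = 67
H₁: μ ≠ 67
df = n - 1 = 28
t = (x̄ - μ₀) / (s/√n) = (63.83 - 67) / (14.67/√29) = -1.164
p-value = 0.2544

Since p-value > α = 0.01, we fail to reject H₀.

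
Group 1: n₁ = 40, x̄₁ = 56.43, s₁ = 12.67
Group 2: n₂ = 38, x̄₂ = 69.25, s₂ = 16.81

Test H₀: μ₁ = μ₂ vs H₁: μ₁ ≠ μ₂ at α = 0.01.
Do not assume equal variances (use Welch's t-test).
Welch's two-sample t-test:
H₀: μ₁ = μ₂
H₁: μ₁ ≠ μ₂
s₁²/n₁ = 12.67²/40 = 4.0132,  s₂²/n₂ = 16.81²/38 = 7.4362
SE = √(s₁²/n₁ + s₂²/n₂) = √(4.0132 + 7.4362) = 3.3837
df (Welch-Satterthwaite) = (s₁²/n₁ + s₂²/n₂)² / [(s₁²/n₁)²/(n₁-1) + (s₂²/n₂)²/(n₂-1)] ≈ 68.72
t = (x̄₁ - x̄₂) / SE = (56.43 - 69.25) / 3.3837 = -12.82 / 3.3837 = -3.789
p-value = 0.0003

Since p-value < α = 0.01, we reject H₀.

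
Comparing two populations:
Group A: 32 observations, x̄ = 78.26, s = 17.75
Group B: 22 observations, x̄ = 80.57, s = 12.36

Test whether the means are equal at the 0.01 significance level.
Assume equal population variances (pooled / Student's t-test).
Student's two-sample t-test (equal variances):
H₀: μ₁ = μ₂
H₁: μ₁ ≠ μ₂
df = n₁ + n₂ - 2 = 52
Pooled variance s_p² = [(n₁-1)s₁² + (n₂-1)s₂²] / (n₁ + n₂ - 2) = [(31)(17.75²) + (21)(12.36²)] / 52 = 249.5211
SE = √(s_p²(1/n₁ + 1/n₂)) = √(249.5211 × (1/32 + 1/22)) = 4.3749
t = (x̄₁ - x̄₂) / SE = (78.26 - 80.57) / 4.3749 = -2.31 / 4.3749 = -0.528
p-value = 0.5997

Since p-value > α = 0.01, we fail to reject H₀.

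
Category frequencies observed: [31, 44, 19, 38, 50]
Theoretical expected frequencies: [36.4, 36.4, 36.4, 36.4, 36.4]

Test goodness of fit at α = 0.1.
Chi-square goodness of fit test:
H₀: observed counts match expected distribution
H₁: observed counts differ from expected distribution
df = k - 1 = 4
χ² = Σ(O - E)²/E
   = (31 - 36.4)²/36.4 + (44 - 36.4)²/36.4 + (19 - 36.4)²/36.4 + (38 - 36.4)²/36.4 + (50 - 36.4)²/36.4
   = 0.801 + 1.587 + 8.318 + 0.070 + 5.081
   = 15.86
p-value = 0.0032

Since p-value < α = 0.1, we reject H₀.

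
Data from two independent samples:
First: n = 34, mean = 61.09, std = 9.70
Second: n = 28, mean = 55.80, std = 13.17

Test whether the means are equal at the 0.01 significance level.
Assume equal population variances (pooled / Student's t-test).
Student's two-sample t-test (equal variances):
H₀: μ₁ = μ₂
H₁: μ₁ ≠ μ₂
df = n₁ + n₂ - 2 = 60
Pooled variance s_p² = [(n₁-1)s₁² + (n₂-1)s₂²] / (n₁ + n₂ - 2) = [(33)(9.70²) + (27)(13.17²)] / 60 = 129.8015
SE = √(s_p²(1/n₁ + 1/n₂)) = √(129.8015 × (1/34 + 1/28)) = 2.9075
t = (x̄₁ - x̄₂) / SE = (61.09 - 55.80) / 2.9075 = 5.29 / 2.9075 = 1.819
p-value = 0.0738

Since p-value > α = 0.01, we fail to reject H₀.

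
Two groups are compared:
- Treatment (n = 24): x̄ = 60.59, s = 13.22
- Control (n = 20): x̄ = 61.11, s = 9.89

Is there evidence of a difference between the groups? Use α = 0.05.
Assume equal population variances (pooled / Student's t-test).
Student's two-sample t-test (equal variances):
H₀: μ₁ = μ₂
H₁: μ₁ ≠ μ₂
df = n₁ + n₂ - 2 = 42
Pooled variance s_p² = [(n₁-1)s₁² + (n₂-1)s₂²] / (n₁ + n₂ - 2) = [(23)(13.22²) + (19)(9.89²)] / 42 = 139.9548
SE = √(s_p²(1/n₁ + 1/n₂)) = √(139.9548 × (1/24 + 1/20)) = 3.5818
t = (x̄₁ - x̄₂) / SE = (60.59 - 61.11) / 3.5818 = -0.52 / 3.5818 = -0.145
p-value = 0.8853

Since p-value > α = 0.05, we fail to reject H₀.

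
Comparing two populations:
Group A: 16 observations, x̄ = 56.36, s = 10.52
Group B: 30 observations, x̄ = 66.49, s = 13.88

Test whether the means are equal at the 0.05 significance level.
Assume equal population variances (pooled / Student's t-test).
Student's two-sample t-test (equal variances):
H₀: μ₁ = μ₂
H₁: μ₁ ≠ μ₂
df = n₁ + n₂ - 2 = 44
Pooled variance s_p² = [(n₁-1)s₁² + (n₂-1)s₂²] / (n₁ + n₂ - 2) = [(15)(10.52²) + (29)(13.88²)] / 44 = 164.7053
SE = √(s_p²(1/n₁ + 1/n₂)) = √(164.7053 × (1/16 + 1/30)) = 3.9729
t = (x̄₁ - x̄₂) / SE = (56.36 - 66.49) / 3.9729 = -10.13 / 3.9729 = -2.550
p-value = 0.0143

Since p-value < α = 0.05, we reject H₀.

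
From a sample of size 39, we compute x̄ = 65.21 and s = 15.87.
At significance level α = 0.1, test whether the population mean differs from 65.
One-sample t-test:
H₀: μ = 65
H₁: μ ≠ 65
df = n - 1 = 38
t = (x̄ - μ₀) / (s/√n) = (65.21 - 65) / (15.87/√39) = 0.083
p-value = 0.9346

Since p-value > α = 0.1, we fail to reject H₀.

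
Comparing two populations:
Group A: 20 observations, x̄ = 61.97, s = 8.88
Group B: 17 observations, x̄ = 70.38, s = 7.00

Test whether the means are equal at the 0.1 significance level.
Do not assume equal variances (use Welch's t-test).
Welch's two-sample t-test:
H₀: μ₁ = μ₂
H₁: μ₁ ≠ μ₂
s₁²/n₁ = 8.88²/20 = 3.9427,  s₂²/n₂ = 7.00²/17 = 2.8824
SE = √(s₁²/n₁ + s₂²/n₂) = √(3.9427 + 2.8824) = 2.6125
df (Welch-Satterthwaite) = (s₁²/n₁ + s₂²/n₂)² / [(s₁²/n₁)²/(n₁-1) + (s₂²/n₂)²/(n₂-1)] ≈ 34.83
t = (x̄₁ - x̄₂) / SE = (61.97 - 70.38) / 2.6125 = -8.41 / 2.6125 = -3.219
p-value = 0.0028

Since p-value < α = 0.1, we reject H₀.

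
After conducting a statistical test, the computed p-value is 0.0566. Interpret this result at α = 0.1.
Since p = 0.0566 < α = 0.1, reject H₀.
There is sufficient evidence to reject the null hypothesis; the result is statistically significant at the 0.1 level.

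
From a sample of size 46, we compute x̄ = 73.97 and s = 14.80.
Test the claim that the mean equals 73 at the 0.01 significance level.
One-sample t-test:
H₀: μ = 73
H₁: μ ≠ 73
df = n - 1 = 45
t = (x̄ - μ₀) / (s/√n) = (73.97 - 73) / (14.80/√46) = 0.445
p-value = 0.6588

Since p-value > α = 0.01, we fail to reject H₀.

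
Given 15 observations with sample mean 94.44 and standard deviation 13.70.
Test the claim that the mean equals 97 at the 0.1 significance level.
One-sample t-test:
H₀: μ = 97
H₁: μ ≠ 97
df = n - 1 = 14
t = (x̄ - μ₀) / (s/√n) = (94.44 - 97) / (13.70/√15) = -0.724
p-value = 0.4812

Since p-value > α = 0.1, we fail to reject H₀.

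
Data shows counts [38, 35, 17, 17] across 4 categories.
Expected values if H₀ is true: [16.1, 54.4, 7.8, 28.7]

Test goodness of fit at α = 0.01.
Chi-square goodness of fit test:
H₀: observed counts match expected distribution
H₁: observed counts differ from expected distribution
df = k - 1 = 3
χ² = Σ(O - E)²/E
   = (38 - 16.1)²/16.1 + (35 - 54.4)²/54.4 + (17 - 7.8)²/7.8 + (17 - 28.7)²/28.7
   = 29.789 + 6.918 + 10.851 + 4.770
   = 52.33
p-value < 0.0001

Since p-value < α = 0.01, we reject H₀.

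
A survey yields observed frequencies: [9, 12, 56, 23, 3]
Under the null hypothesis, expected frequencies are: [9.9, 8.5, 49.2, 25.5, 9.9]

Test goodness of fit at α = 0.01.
Chi-square goodness of fit test:
H₀: observed counts match expected distribution
H₁: observed counts differ from expected distribution
df = k - 1 = 4
χ² = Σ(O - E)²/E
   = (9 - 9.9)²/9.9 + (12 - 8.5)²/8.5 + (56 - 49.2)²/49.2 + (23 - 25.5)²/25.5 + (3 - 9.9)²/9.9
   = 0.082 + 1.441 + 0.940 + 0.245 + 4.809
   = 7.52
p-value = 0.1110

Since p-value > α = 0.01, we fail to reject H₀.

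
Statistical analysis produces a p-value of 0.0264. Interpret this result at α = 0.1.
Since p = 0.0264 < α = 0.1, reject H₀.
There is sufficient evidence to reject the null hypothesis; the result is statistically significant at the 0.1 level.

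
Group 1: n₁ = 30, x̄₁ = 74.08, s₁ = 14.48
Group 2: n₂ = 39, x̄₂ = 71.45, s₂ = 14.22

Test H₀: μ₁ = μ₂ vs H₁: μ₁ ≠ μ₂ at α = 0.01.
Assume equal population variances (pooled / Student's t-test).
Student's two-sample t-test (equal variances):
H₀: μ₁ = μ₂
H₁: μ₁ ≠ μ₂
df = n₁ + n₂ - 2 = 67
Pooled variance s_p² = [(n₁-1)s₁² + (n₂-1)s₂²] / (n₁ + n₂ - 2) = [(29)(14.48²) + (38)(14.22²)] / 67 = 205.4382
SE = √(s_p²(1/n₁ + 1/n₂)) = √(205.4382 × (1/30 + 1/39)) = 3.4807
t = (x̄₁ - x̄₂) / SE = (74.08 - 71.45) / 3.4807 = 2.63 / 3.4807 = 0.756
p-value = 0.4525

Since p-value > α = 0.01, we fail to reject H₀.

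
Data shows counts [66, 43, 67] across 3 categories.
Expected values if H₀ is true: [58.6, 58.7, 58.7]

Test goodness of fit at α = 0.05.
Chi-square goodness of fit test:
H₀: observed counts match expected distribution
H₁: observed counts differ from expected distribution
df = k - 1 = 2
χ² = Σ(O - E)²/E
   = (66 - 58.6)²/58.6 + (43 - 58.7)²/58.7 + (67 - 58.7)²/58.7
   = 0.934 + 4.199 + 1.174
   = 6.31
p-value = 0.0427

Since p-value < α = 0.05, we reject H₀.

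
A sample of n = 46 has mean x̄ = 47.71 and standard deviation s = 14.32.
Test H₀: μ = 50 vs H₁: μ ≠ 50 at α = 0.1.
One-sample t-test:
H₀: μ = 50
H₁: μ ≠ 50
df = n - 1 = 45
t = (x̄ - μ₀) / (s/√n) = (47.71 - 50) / (14.32/√46) = -1.085
p-value = 0.2839

Since p-value > α = 0.1, we fail to reject H₀.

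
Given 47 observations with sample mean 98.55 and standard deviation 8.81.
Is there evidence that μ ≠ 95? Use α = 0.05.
One-sample t-test:
H₀: μ = 95
H₁: μ ≠ 95
df = n - 1 = 46
t = (x̄ - μ₀) / (s/√n) = (98.55 - 95) / (8.81/√47) = 2.762
p-value = 0.0082

Since p-value < α = 0.05, we reject H₀.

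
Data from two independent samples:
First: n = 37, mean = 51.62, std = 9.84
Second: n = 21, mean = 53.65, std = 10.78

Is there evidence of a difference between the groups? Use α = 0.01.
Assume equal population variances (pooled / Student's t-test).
Student's two-sample t-test (equal variances):
H₀: μ₁ = μ₂
H₁: μ₁ ≠ μ₂
df = n₁ + n₂ - 2 = 56
Pooled variance s_p² = [(n₁-1)s₁² + (n₂-1)s₂²] / (n₁ + n₂ - 2) = [(36)(9.84²) + (20)(10.78²)] / 56 = 103.7480
SE = √(s_p²(1/n₁ + 1/n₂)) = √(103.7480 × (1/37 + 1/21)) = 2.7829
t = (x̄₁ - x̄₂) / SE = (51.62 - 53.65) / 2.7829 = -2.03 / 2.7829 = -0.729
p-value = 0.4688

Since p-value > α = 0.01, we fail to reject H₀.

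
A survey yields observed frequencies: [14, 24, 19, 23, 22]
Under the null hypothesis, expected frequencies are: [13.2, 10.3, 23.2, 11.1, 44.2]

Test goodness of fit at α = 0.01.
Chi-square goodness of fit test:
H₀: observed counts match expected distribution
H₁: observed counts differ from expected distribution
df = k - 1 = 4
χ² = Σ(O - E)²/E
   = (14 - 13.2)²/13.2 + (24 - 10.3)²/10.3 + (19 - 23.2)²/23.2 + (23 - 11.1)²/11.1 + (22 - 44.2)²/44.2
   = 0.048 + 18.222 + 0.760 + 12.758 + 11.150
   = 42.94
p-value < 0.0001

Since p-value < α = 0.01, we reject H₀.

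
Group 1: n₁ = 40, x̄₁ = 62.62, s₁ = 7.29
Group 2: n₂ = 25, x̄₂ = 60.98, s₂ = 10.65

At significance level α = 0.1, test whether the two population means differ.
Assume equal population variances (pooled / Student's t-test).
Student's two-sample t-test (equal variances):
H₀: μ₁ = μ₂
H₁: μ₁ ≠ μ₂
df = n₁ + n₂ - 2 = 63
Pooled variance s_p² = [(n₁-1)s₁² + (n₂-1)s₂²] / (n₁ + n₂ - 2) = [(39)(7.29²) + (24)(10.65²)] / 63 = 76.1073
SE = √(s_p²(1/n₁ + 1/n₂)) = √(76.1073 × (1/40 + 1/25)) = 2.2242
t = (x̄₁ - x̄₂) / SE = (62.62 - 60.98) / 2.2242 = 1.64 / 2.2242 = 0.737
p-value = 0.4636

Since p-value > α = 0.1, we fail to reject H₀.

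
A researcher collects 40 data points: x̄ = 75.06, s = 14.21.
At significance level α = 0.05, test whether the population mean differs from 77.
One-sample t-test:
H₀: μ = 77
H₁: μ ≠ 77
df = n - 1 = 39
t = (x̄ - μ₀) / (s/√n) = (75.06 - 77) / (14.21/√40) = -0.863
p-value = 0.3932

Since p-value > α = 0.05, we fail to reject H₀.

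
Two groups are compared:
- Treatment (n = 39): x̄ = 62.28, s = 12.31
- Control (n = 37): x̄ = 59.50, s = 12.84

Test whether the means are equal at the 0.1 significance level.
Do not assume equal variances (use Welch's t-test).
Welch's two-sample t-test:
H₀: μ₁ = μ₂
H₁: μ₁ ≠ μ₂
s₁²/n₁ = 12.31²/39 = 3.8855,  s₂²/n₂ = 12.84²/37 = 4.4558
SE = √(s₁²/n₁ + s₂²/n₂) = √(3.8855 + 4.4558) = 2.8881
df (Welch-Satterthwaite) = (s₁²/n₁ + s₂²/n₂)² / [(s₁²/n₁)²/(n₁-1) + (s₂²/n₂)²/(n₂-1)] ≈ 73.33
t = (x̄₁ - x̄₂) / SE = (62.28 - 59.50) / 2.8881 = 2.78 / 2.8881 = 0.963
p-value = 0.3389

Since p-value > α = 0.1, we fail to reject H₀.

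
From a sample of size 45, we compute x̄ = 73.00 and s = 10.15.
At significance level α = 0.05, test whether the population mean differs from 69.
One-sample t-test:
H₀: μ = 69
H₁: μ ≠ 69
df = n - 1 = 44
t = (x̄ - μ₀) / (s/√n) = (73.00 - 69) / (10.15/√45) = 2.644
p-value = 0.0113

Since p-value < α = 0.05, we reject H₀.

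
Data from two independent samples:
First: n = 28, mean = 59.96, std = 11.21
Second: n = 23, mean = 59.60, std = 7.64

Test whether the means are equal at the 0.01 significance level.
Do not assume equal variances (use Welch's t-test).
Welch's two-sample t-test:
H₀: μ₁ = μ₂
H₁: μ₁ ≠ μ₂
s₁²/n₁ = 11.21²/28 = 4.4880,  s₂²/n₂ = 7.64²/23 = 2.5378
SE = √(s₁²/n₁ + s₂²/n₂) = √(4.4880 + 2.5378) = 2.6506
df (Welch-Satterthwaite) = (s₁²/n₁ + s₂²/n₂)² / [(s₁²/n₁)²/(n₁-1) + (s₂²/n₂)²/(n₂-1)] ≈ 47.52
t = (x̄₁ - x̄₂) / SE = (59.96 - 59.60) / 2.6506 = 0.36 / 2.6506 = 0.136
p-value = 0.8925

Since p-value > α = 0.01, we fail to reject H₀.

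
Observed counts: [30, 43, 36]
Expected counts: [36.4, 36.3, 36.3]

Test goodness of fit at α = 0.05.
Chi-square goodness of fit test:
H₀: observed counts match expected distribution
H₁: observed counts differ from expected distribution
df = k - 1 = 2
χ² = Σ(O - E)²/E
   = (30 - 36.4)²/36.4 + (43 - 36.3)²/36.3 + (36 - 36.3)²/36.3
   = 1.125 + 1.237 + 0.002
   = 2.36
p-value = 0.3066

Since p-value > α = 0.05, we fail to reject H₀.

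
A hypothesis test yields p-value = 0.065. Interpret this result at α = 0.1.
Since p = 0.065 < α = 0.1, reject H₀.
There is sufficient evidence to reject the null hypothesis; the result is statistically significant at the 0.1 level.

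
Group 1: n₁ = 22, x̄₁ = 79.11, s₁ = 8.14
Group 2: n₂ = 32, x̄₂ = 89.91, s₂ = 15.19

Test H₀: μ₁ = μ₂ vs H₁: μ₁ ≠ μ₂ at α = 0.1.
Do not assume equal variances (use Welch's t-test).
Welch's two-sample t-test:
H₀: μ₁ = μ₂
H₁: μ₁ ≠ μ₂
s₁²/n₁ = 8.14²/22 = 3.0118,  s₂²/n₂ = 15.19²/32 = 7.2105
SE = √(s₁²/n₁ + s₂²/n₂) = √(3.0118 + 7.2105) = 3.1972
df (Welch-Satterthwaite) = (s₁²/n₁ + s₂²/n₂)² / [(s₁²/n₁)²/(n₁-1) + (s₂²/n₂)²/(n₂-1)] ≈ 49.55
t = (x̄₁ - x̄₂) / SE = (79.11 - 89.91) / 3.1972 = -10.80 / 3.1972 = -3.378
p-value = 0.0014

Since p-value < α = 0.1, we reject H₀.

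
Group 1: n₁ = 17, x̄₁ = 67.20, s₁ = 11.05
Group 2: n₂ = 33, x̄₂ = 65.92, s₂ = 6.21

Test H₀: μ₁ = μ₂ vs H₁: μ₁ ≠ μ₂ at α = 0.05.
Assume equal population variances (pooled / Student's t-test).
Student's two-sample t-test (equal variances):
H₀: μ₁ = μ₂
H₁: μ₁ ≠ μ₂
df = n₁ + n₂ - 2 = 48
Pooled variance s_p² = [(n₁-1)s₁² + (n₂-1)s₂²] / (n₁ + n₂ - 2) = [(16)(11.05²) + (32)(6.21²)] / 48 = 66.4102
SE = √(s_p²(1/n₁ + 1/n₂)) = √(66.4102 × (1/17 + 1/33)) = 2.4329
t = (x̄₁ - x̄₂) / SE = (67.20 - 65.92) / 2.4329 = 1.28 / 2.4329 = 0.526
p-value = 0.6012

Since p-value > α = 0.05, we fail to reject H₀.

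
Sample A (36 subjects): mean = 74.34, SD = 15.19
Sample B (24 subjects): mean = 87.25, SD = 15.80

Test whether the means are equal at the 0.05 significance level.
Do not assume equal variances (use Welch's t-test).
Welch's two-sample t-test:
H₀: μ₁ = μ₂
H₁: μ₁ ≠ μ₂
s₁²/n₁ = 15.19²/36 = 6.4093,  s₂²/n₂ = 15.80²/24 = 10.4017
SE = √(s₁²/n₁ + s₂²/n₂) = √(6.4093 + 10.4017) = 4.1001
df (Welch-Satterthwaite) = (s₁²/n₁ + s₂²/n₂)² / [(s₁²/n₁)²/(n₁-1) + (s₂²/n₂)²/(n₂-1)] ≈ 48.08
t = (x̄₁ - x̄₂) / SE = (74.34 - 87.25) / 4.1001 = -12.91 / 4.1001 = -3.149
p-value = 0.0028

Since p-value < α = 0.05, we reject H₀.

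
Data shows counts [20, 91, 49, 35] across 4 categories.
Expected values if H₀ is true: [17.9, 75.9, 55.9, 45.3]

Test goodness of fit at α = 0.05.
Chi-square goodness of fit test:
H₀: observed counts match expected distribution
H₁: observed counts differ from expected distribution
df = k - 1 = 3
χ² = Σ(O - E)²/E
   = (20 - 17.9)²/17.9 + (91 - 75.9)²/75.9 + (49 - 55.9)²/55.9 + (35 - 45.3)²/45.3
   = 0.246 + 3.004 + 0.852 + 2.342
   = 6.44
p-value = 0.0919

Since p-value > α = 0.05, we fail to reject H₀.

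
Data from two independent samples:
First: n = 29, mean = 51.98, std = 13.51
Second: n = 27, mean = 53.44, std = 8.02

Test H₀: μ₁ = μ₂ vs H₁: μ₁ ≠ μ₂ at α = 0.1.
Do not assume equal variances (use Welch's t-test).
Welch's two-sample t-test:
H₀: μ₁ = μ₂
H₁: μ₁ ≠ μ₂
s₁²/n₁ = 13.51²/29 = 6.2938,  s₂²/n₂ = 8.02²/27 = 2.3822
SE = √(s₁²/n₁ + s₂²/n₂) = √(6.2938 + 2.3822) = 2.9455
df (Welch-Satterthwaite) = (s₁²/n₁ + s₂²/n₂)² / [(s₁²/n₁)²/(n₁-1) + (s₂²/n₂)²/(n₂-1)] ≈ 46.10
t = (x̄₁ - x̄₂) / SE = (51.98 - 53.44) / 2.9455 = -1.46 / 2.9455 = -0.496
p-value = 0.6225

Since p-value > α = 0.1, we fail to reject H₀.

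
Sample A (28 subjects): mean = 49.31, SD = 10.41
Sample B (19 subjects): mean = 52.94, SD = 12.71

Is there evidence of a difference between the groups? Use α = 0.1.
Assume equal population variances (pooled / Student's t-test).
Student's two-sample t-test (equal variances):
H₀: μ₁ = μ₂
H₁: μ₁ ≠ μ₂
df = n₁ + n₂ - 2 = 45
Pooled variance s_p² = [(n₁-1)s₁² + (n₂-1)s₂²] / (n₁ + n₂ - 2) = [(27)(10.41²) + (18)(12.71²)] / 45 = 129.6385
SE = √(s_p²(1/n₁ + 1/n₂)) = √(129.6385 × (1/28 + 1/19)) = 3.3842
t = (x̄₁ - x̄₂) / SE = (49.31 - 52.94) / 3.3842 = -3.63 / 3.3842 = -1.073
p-value = 0.2892

Since p-value > α = 0.1, we fail to reject H₀.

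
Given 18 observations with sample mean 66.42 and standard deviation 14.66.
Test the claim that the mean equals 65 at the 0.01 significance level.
One-sample t-test:
H₀: μ = 65
H₁: μ ≠ 65
df = n - 1 = 17
t = (x̄ - μ₀) / (s/√n) = (66.42 - 65) / (14.66/√18) = 0.411
p-value = 0.6862

Since p-value > α = 0.01, we fail to reject H₀.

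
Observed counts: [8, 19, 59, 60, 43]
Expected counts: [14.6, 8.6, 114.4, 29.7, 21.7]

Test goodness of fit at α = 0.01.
Chi-square goodness of fit test:
H₀: observed counts match expected distribution
H₁: observed counts differ from expected distribution
df = k - 1 = 4
χ² = Σ(O - E)²/E
   = (8 - 14.6)²/14.6 + (19 - 8.6)²/8.6 + (59 - 114.4)²/114.4 + (60 - 29.7)²/29.7 + (43 - 21.7)²/21.7
   = 2.984 + 12.577 + 26.828 + 30.912 + 20.907
   = 94.21
p-value < 0.0001

Since p-value < α = 0.01, we reject H₀.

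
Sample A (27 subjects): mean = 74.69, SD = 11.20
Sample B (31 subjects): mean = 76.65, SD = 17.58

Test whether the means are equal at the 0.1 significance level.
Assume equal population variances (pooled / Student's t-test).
Student's two-sample t-test (equal variances):
H₀: μ₁ = μ₂
H₁: μ₁ ≠ μ₂
df = n₁ + n₂ - 2 = 56
Pooled variance s_p² = [(n₁-1)s₁² + (n₂-1)s₂²] / (n₁ + n₂ - 2) = [(26)(11.20²) + (30)(17.58²)] / 56 = 223.8059
SE = √(s_p²(1/n₁ + 1/n₂)) = √(223.8059 × (1/27 + 1/31)) = 3.9381
t = (x̄₁ - x̄₂) / SE = (74.69 - 76.65) / 3.9381 = -1.96 / 3.9381 = -0.498
p-value = 0.6206

Since p-value > α = 0.1, we fail to reject H₀.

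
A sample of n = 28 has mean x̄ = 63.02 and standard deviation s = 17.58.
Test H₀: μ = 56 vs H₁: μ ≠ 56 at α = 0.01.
One-sample t-test:
H₀: μ = 56
H₁: μ ≠ 56
df = n - 1 = 27
t = (x̄ - μ₀) / (s/√n) = (63.02 - 56) / (17.58/√28) = 2.113
p-value = 0.0440

Since p-value > α = 0.01, we fail to reject H₀.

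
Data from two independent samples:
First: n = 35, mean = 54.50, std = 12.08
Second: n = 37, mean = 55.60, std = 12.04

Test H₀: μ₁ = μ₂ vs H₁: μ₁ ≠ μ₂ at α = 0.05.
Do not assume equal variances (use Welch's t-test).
Welch's two-sample t-test:
H₀: μ₁ = μ₂
H₁: μ₁ ≠ μ₂
s₁²/n₁ = 12.08²/35 = 4.1693,  s₂²/n₂ = 12.04²/37 = 3.9179
SE = √(s₁²/n₁ + s₂²/n₂) = √(4.1693 + 3.9179) = 2.8438
df (Welch-Satterthwaite) = (s₁²/n₁ + s₂²/n₂)² / [(s₁²/n₁)²/(n₁-1) + (s₂²/n₂)²/(n₂-1)] ≈ 69.75
t = (x̄₁ - x̄₂) / SE = (54.50 - 55.60) / 2.8438 = -1.10 / 2.8438 = -0.387
p-value = 0.7001

Since p-value > α = 0.05, we fail to reject H₀.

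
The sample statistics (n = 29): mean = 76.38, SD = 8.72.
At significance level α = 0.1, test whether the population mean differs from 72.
One-sample t-test:
H₀: μ = 72
H₁: μ ≠ 72
df = n - 1 = 28
t = (x̄ - μ₀) / (s/√n) = (76.38 - 72) / (8.72/√29) = 2.705
p-value = 0.0115

Since p-value < α = 0.1, we reject H₀.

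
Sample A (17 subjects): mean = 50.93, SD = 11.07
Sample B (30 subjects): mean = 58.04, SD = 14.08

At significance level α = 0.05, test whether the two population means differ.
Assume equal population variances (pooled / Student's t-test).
Student's two-sample t-test (equal variances):
H₀: μ₁ = μ₂
H₁: μ₁ ≠ μ₂
df = n₁ + n₂ - 2 = 45
Pooled variance s_p² = [(n₁-1)s₁² + (n₂-1)s₂²] / (n₁ + n₂ - 2) = [(16)(11.07²) + (29)(14.08²)] / 45 = 171.3303
SE = √(s_p²(1/n₁ + 1/n₂)) = √(171.3303 × (1/17 + 1/30)) = 3.9736
t = (x̄₁ - x̄₂) / SE = (50.93 - 58.04) / 3.9736 = -7.11 / 3.9736 = -1.789
p-value = 0.0803

Since p-value > α = 0.05, we fail to reject H₀.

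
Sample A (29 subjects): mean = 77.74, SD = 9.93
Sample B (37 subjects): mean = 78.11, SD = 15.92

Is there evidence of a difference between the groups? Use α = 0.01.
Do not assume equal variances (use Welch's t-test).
Welch's two-sample t-test:
H₀: μ₁ = μ₂
H₁: μ₁ ≠ μ₂
s₁²/n₁ = 9.93²/29 = 3.4002,  s₂²/n₂ = 15.92²/37 = 6.8499
SE = √(s₁²/n₁ + s₂²/n₂) = √(3.4002 + 6.8499) = 3.2016
df (Welch-Satterthwaite) = (s₁²/n₁ + s₂²/n₂)² / [(s₁²/n₁)²/(n₁-1) + (s₂²/n₂)²/(n₂-1)] ≈ 61.22
t = (x̄₁ - x̄₂) / SE = (77.74 - 78.11) / 3.2016 = -0.37 / 3.2016 = -0.116
p-value = 0.9084

Since p-value > α = 0.01, we fail to reject H₀.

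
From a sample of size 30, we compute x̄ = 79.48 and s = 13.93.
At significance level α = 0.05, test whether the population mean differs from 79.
One-sample t-test:
H₀: μ = 79
H₁: μ ≠ 79
df = n - 1 = 29
t = (x̄ - μ₀) / (s/√n) = (79.48 - 79) / (13.93/√30) = 0.189
p-value = 0.8516

Since p-value > α = 0.05, we fail to reject H₀.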